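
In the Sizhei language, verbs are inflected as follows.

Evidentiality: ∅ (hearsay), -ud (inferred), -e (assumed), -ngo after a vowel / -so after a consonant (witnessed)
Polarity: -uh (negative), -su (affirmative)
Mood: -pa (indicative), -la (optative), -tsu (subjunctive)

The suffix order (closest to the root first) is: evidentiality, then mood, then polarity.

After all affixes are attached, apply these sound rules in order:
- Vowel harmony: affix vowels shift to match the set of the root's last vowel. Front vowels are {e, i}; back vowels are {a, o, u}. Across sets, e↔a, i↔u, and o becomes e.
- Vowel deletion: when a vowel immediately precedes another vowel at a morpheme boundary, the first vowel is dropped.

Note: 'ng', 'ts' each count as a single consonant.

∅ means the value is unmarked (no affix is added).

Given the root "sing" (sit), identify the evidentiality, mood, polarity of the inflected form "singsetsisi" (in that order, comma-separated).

witnessed, subjunctive, affirmative

Segment: sing-so-tsu-su.
evidentiality: -ngo/so → witnessed.
mood: -tsu → subjunctive.
polarity: -su → affirmative.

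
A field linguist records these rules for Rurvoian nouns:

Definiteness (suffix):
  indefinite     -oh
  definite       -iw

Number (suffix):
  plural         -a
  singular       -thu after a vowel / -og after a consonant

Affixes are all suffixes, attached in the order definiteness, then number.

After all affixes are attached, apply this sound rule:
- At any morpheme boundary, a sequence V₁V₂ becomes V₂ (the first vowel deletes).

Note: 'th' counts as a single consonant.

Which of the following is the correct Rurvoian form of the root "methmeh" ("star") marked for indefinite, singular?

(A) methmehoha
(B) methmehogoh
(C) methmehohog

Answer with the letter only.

C

Attach definiteness indefinite -oh → methmehoh.
Attach number singular -og (after consonant 'h') → methmehohog.
Vowel deletion: no change.
So the correct form is methmehohog, option (C).
(B) methmehogoh is wrong: it has the affixes in the wrong order.
(A) methmehoha is wrong: it uses plural instead of singular for number.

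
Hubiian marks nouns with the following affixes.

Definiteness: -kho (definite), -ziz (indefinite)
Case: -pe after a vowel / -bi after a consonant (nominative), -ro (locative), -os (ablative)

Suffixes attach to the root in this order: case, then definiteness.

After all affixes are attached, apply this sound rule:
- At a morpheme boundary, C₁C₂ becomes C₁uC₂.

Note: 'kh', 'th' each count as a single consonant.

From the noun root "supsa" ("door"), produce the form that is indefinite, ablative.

supsaosuziz

Attach case ablative -os → supsaos.
Attach definiteness indefinite -ziz → supsaosziz.
Apply epenthesis: supsaosziz → supsaosuziz.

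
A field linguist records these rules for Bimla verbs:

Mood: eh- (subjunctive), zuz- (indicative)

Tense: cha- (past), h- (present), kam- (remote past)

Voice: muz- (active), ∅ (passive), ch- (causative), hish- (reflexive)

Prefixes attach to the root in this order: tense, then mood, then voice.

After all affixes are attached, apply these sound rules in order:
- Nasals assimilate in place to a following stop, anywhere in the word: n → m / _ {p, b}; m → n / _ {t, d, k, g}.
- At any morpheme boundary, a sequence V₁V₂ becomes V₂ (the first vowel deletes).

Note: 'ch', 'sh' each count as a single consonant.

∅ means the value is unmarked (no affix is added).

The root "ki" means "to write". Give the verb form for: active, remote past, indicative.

muzzuzkanki

Attach tense remote past kam- → kamki.
Attach mood indicative zuz- → zuzkamki.
Attach voice active muz- → muzzuzkamki.
Apply nasal assimilation: muzzuzkamki → muzzuzkanki.
Vowel deletion: no change.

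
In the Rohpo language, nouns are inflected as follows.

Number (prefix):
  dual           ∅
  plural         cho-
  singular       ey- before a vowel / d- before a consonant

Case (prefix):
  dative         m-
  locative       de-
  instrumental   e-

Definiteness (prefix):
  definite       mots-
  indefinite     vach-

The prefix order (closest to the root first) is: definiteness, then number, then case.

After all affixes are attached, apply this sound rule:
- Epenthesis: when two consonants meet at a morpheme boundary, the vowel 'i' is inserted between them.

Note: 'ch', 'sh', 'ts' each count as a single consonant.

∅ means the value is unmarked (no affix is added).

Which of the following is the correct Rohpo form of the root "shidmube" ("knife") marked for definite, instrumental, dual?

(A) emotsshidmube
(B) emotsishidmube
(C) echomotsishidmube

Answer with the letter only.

B

Attach definiteness definite mots- → motsshidmube.
number = dual: zero marking, form stays motsshidmube.
Attach case instrumental e- → emotsshidmube.
Apply epenthesis: emotsshidmube → emotsishidmube.
So the correct form is emotsishidmube, option (B).
(A) emotsshidmube is wrong: it fails to apply the sound rule(s).
(C) echomotsishidmube is wrong: it uses plural instead of dual for number.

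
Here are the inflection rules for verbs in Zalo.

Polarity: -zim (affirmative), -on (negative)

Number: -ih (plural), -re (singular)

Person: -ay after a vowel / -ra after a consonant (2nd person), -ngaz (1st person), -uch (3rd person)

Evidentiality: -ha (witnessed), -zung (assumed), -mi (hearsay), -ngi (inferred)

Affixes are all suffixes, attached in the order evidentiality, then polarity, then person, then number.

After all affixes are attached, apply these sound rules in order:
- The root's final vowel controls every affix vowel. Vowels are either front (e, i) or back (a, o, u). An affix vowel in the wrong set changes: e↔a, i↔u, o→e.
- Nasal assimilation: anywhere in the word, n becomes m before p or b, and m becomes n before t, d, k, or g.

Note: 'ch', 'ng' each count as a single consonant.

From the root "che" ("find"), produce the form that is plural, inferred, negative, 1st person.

Attach evidentiality inferred -ngi → chengi.
Attach polarity negative -on → chengion.
Attach person 1st person -ngaz → chengionngaz.
Attach number plural -ih → chengionngazih.
Apply vowel harmony: chengionngazih → chengienngezih.
Nasal assimilation: no change.

chengienngezih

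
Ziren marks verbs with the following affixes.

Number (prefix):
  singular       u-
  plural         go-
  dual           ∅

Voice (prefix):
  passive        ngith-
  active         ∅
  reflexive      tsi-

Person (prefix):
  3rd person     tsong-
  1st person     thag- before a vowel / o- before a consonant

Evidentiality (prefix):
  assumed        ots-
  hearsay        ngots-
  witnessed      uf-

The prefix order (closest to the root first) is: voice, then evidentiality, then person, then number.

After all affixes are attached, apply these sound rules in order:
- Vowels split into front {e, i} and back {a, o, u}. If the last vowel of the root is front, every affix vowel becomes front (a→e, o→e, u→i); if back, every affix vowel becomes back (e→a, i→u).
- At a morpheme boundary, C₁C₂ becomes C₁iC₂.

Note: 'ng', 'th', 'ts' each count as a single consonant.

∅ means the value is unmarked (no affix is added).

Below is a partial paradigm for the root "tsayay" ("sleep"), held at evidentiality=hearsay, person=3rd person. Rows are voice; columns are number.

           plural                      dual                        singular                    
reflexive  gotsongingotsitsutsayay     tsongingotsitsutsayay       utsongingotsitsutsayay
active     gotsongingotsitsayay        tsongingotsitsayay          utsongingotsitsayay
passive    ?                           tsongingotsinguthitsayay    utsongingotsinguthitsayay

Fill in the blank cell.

gotsongingotsinguthitsayay

Attach voice passive ngith- → ngithtsayay.
Attach evidentiality hearsay ngots- → ngotsngithtsayay.
Attach person 3rd person tsong- → tsongngotsngithtsayay.
Attach number plural go- → gotsongngotsngithtsayay.
Apply vowel harmony: gotsongngotsngithtsayay → gotsongngotsnguthtsayay.
Apply epenthesis: gotsongngotsnguthtsayay → gotsongingotsinguthitsayay.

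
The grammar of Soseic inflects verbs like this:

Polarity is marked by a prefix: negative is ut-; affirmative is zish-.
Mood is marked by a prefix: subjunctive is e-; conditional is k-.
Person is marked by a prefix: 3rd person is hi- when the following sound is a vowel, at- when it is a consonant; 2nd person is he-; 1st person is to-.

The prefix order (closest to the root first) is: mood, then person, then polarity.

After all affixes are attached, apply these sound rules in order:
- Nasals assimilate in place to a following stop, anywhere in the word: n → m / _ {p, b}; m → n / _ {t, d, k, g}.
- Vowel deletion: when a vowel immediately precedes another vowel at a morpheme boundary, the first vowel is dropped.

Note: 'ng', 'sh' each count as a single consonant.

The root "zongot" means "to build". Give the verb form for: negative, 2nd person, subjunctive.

Attach mood subjunctive e- → ezongot.
Attach person 2nd person he- → heezongot.
Attach polarity negative ut- → utheezongot.
Nasal assimilation: no change.
Apply vowel deletion: utheezongot → uthezongot.

uthezongot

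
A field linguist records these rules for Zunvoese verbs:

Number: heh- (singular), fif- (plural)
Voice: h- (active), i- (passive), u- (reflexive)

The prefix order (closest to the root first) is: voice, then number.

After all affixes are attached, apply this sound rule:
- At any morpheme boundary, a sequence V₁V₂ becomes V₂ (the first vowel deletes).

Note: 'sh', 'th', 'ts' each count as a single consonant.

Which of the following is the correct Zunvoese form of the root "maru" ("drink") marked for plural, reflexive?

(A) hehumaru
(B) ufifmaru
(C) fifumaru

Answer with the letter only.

Attach voice reflexive u- → umaru.
Attach number plural fif- → fifumaru.
Vowel deletion: no change.
So the correct form is fifumaru, option (C).
(B) ufifmaru is wrong: it has the affixes in the wrong order.
(A) hehumaru is wrong: it uses singular instead of plural for number.

C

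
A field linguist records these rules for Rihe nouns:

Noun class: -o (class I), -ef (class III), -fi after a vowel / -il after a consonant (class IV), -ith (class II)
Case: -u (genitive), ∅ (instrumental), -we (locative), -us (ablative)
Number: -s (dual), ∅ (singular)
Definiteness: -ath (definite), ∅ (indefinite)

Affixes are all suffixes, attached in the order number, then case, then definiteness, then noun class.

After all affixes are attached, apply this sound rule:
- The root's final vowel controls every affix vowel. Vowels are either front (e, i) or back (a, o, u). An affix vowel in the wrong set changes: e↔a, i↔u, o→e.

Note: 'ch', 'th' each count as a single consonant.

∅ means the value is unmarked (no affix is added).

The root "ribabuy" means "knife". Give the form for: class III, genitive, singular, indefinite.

ribabuyuaf

number = singular: zero marking, form stays ribabuy.
Attach case genitive -u → ribabuyu.
definiteness = indefinite: zero marking, form stays ribabuyu.
Attach noun class class III -ef → ribabuyuef.
Apply vowel harmony: ribabuyuef → ribabuyuaf.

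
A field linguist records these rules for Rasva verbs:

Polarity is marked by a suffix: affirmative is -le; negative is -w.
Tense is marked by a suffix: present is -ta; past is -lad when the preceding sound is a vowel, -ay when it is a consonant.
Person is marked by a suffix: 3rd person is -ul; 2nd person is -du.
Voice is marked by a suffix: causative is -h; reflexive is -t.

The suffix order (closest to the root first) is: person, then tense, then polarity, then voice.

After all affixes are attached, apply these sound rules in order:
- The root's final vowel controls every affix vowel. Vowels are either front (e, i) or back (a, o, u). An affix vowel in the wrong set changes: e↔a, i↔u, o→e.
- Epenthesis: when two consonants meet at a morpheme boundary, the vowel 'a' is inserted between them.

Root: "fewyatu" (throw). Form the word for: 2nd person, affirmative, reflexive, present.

Attach person 2nd person -du → fewyatudu.
Attach tense present -ta → fewyatuduta.
Attach polarity affirmative -le → fewyatudutale.
Attach voice reflexive -t → fewyatudutalet.
Apply vowel harmony: fewyatudutalet → fewyatudutalat.
Epenthesis: no change.

fewyatudutalat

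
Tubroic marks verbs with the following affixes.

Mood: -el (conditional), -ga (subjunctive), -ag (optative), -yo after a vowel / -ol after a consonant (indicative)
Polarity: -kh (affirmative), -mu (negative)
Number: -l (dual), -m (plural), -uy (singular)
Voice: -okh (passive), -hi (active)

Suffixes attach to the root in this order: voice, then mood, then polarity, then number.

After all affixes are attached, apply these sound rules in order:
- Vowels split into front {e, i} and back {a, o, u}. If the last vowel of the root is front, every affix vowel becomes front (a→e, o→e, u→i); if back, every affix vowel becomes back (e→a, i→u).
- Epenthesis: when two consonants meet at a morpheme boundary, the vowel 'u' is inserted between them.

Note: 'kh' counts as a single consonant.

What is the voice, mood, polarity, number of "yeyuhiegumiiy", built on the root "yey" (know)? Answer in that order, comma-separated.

Segment: yey-hi-ag-mu-uy.
voice: -hi → active.
mood: -ag → optative.
polarity: -mu → negative.
number: -uy → singular.

active, optative, negative, singular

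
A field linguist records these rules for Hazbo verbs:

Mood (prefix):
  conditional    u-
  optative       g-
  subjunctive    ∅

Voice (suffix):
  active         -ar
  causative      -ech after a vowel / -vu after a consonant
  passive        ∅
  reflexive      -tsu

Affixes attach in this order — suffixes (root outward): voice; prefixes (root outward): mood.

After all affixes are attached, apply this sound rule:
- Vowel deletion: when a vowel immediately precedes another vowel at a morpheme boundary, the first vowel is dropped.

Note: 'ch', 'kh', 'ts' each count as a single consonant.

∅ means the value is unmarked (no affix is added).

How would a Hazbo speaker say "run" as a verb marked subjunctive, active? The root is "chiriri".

chirirar

mood = subjunctive: zero marking, form stays chiriri.
Attach voice active -ar → chiririar.
Apply vowel deletion: chiririar → chirirar.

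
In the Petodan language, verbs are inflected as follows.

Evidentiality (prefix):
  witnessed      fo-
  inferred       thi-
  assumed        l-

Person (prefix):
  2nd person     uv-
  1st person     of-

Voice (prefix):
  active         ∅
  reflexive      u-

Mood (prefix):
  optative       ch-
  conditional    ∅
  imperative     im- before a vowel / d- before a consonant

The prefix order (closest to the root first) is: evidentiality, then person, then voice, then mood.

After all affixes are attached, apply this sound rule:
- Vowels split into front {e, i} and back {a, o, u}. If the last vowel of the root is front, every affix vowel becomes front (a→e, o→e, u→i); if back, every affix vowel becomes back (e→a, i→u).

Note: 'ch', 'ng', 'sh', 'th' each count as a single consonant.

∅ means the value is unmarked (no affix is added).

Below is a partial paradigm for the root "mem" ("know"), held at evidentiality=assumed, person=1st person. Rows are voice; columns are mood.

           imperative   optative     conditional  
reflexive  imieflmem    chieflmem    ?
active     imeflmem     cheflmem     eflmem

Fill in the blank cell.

ieflmem

Attach evidentiality assumed l- → lmem.
Attach person 1st person of- → oflmem.
Attach voice reflexive u- → uoflmem.
mood = conditional: zero marking, form stays uoflmem.
Apply vowel harmony: uoflmem → ieflmem.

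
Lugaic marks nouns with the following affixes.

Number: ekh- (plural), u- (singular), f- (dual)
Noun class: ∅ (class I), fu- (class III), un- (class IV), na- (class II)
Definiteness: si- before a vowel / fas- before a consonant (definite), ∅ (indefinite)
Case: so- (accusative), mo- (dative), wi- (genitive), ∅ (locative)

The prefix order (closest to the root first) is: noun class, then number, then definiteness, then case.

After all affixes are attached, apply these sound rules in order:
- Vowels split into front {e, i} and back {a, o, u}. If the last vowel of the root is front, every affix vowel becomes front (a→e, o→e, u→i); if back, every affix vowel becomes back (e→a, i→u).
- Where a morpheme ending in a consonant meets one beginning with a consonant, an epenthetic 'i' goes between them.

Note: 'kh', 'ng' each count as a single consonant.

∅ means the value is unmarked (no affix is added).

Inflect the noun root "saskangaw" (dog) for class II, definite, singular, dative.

mosuunasaskangaw

Attach noun class class II na- → nasaskangaw.
Attach number singular u- → unasaskangaw.
Attach definiteness definite si- (before vowel 'u') → siunasaskangaw.
Attach case dative mo- → mosiunasaskangaw.
Apply vowel harmony: mosiunasaskangaw → mosuunasaskangaw.
Epenthesis: no change.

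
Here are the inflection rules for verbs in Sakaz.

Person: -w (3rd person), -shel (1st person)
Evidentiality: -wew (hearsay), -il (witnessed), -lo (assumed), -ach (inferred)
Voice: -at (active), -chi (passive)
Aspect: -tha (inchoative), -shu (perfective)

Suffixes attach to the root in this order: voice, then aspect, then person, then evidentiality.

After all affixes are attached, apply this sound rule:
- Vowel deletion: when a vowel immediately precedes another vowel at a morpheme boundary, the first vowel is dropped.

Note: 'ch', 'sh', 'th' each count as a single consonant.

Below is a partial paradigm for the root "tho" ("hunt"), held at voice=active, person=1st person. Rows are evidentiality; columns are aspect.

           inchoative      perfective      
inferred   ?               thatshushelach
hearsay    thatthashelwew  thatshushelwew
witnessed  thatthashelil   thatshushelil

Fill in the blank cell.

Attach voice active -at → thoat.
Attach aspect inchoative -tha → thoattha.
Attach person 1st person -shel → thoatthashel.
Attach evidentiality inferred -ach → thoatthashelach.
Apply vowel deletion: thoatthashelach → thatthashelach.

thatthashelach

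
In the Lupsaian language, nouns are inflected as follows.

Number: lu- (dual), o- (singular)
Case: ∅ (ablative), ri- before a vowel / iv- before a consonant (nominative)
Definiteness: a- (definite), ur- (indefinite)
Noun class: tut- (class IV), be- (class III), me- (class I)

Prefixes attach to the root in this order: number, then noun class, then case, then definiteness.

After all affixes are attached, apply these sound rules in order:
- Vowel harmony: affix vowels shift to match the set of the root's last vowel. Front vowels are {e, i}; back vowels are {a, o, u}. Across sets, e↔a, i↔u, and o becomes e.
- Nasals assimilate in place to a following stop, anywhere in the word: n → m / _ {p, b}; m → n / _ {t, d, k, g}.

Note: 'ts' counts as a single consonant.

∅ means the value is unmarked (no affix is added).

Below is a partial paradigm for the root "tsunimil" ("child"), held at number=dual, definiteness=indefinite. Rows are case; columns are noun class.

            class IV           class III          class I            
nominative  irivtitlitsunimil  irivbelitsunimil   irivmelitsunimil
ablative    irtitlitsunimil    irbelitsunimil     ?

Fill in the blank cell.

Attach number dual lu- → lutsunimil.
Attach noun class class I me- → melutsunimil.
case = ablative: zero marking, form stays melutsunimil.
Attach definiteness indefinite ur- → urmelutsunimil.
Apply vowel harmony: urmelutsunimil → irmelitsunimil.
Nasal assimilation: no change.

irmelitsunimil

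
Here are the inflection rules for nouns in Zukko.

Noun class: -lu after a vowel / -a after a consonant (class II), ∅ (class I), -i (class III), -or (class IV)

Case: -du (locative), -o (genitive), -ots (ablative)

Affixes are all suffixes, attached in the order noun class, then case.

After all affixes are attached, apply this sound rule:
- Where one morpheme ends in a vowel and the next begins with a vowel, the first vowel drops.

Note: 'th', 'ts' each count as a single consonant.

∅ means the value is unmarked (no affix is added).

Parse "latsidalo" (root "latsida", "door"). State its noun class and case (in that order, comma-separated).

class II, genitive

Segment: latsida-lu-o.
noun class: -lu/a → class II.
case: -o → genitive.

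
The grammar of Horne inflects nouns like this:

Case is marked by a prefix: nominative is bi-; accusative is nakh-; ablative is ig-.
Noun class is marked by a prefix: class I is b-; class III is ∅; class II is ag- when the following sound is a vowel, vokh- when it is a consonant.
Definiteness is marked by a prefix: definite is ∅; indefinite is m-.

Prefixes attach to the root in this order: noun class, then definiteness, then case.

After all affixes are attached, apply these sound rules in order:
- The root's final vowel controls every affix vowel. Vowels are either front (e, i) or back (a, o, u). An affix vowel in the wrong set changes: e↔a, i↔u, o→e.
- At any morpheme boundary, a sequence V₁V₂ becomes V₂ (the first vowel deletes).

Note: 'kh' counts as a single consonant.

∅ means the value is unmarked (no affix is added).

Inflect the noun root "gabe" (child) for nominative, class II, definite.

Attach noun class class II vokh- (before consonant 'g') → vokhgabe.
definiteness = definite: zero marking, form stays vokhgabe.
Attach case nominative bi- → bivokhgabe.
Apply vowel harmony: bivokhgabe → bivekhgabe.
Vowel deletion: no change.

bivekhgabe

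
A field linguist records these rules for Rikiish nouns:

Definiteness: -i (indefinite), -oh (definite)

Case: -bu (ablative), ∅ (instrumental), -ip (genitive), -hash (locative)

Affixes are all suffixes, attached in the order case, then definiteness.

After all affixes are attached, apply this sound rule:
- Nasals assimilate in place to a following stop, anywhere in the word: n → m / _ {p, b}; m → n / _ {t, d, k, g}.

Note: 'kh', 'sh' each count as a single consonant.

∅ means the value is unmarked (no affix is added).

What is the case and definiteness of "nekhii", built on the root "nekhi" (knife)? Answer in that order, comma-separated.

Segment: nekhi-i.
case: ∅ → instrumental.
definiteness: -i → indefinite.

instrumental, indefinite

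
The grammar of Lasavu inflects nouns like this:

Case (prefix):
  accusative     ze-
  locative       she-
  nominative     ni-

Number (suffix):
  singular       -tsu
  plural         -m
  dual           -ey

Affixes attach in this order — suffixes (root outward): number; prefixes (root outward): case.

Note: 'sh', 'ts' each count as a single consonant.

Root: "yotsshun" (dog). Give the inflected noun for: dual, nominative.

niyotsshuney

Attach number dual -ey → yotsshuney.
Attach case nominative ni- → niyotsshuney.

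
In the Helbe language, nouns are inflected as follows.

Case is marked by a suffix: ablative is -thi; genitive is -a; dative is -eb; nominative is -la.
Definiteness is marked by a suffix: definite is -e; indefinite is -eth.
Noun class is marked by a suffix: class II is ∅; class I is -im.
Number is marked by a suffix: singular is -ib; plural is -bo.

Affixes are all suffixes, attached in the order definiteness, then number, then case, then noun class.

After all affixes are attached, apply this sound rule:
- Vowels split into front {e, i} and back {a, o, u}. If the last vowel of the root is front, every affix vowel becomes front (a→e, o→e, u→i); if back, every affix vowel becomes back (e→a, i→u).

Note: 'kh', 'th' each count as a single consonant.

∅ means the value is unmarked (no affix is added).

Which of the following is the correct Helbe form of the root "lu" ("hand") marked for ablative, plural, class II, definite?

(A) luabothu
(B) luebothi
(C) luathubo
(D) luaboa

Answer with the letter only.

Attach definiteness definite -e → lue.
Attach number plural -bo → luebo.
Attach case ablative -thi → luebothi.
noun class = class II: zero marking, form stays luebothi.
Apply vowel harmony: luebothi → luabothu.
So the correct form is luabothu, option (A).
(B) luebothi is wrong: it fails to apply the sound rule(s).
(C) luathubo is wrong: it has the affixes in the wrong order.
(D) luaboa is wrong: it uses genitive instead of ablative for case.

A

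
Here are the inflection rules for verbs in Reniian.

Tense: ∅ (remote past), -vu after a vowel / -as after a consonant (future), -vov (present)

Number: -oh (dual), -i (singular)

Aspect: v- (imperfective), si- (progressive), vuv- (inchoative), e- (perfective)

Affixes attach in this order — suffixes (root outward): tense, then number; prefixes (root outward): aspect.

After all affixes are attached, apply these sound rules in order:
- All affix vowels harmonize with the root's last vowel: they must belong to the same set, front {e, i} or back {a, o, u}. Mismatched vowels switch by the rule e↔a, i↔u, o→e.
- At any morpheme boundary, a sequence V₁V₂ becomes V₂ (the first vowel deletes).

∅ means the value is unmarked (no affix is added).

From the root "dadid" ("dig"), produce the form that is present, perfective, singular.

edadidvevi

Attach aspect perfective e- → edadid.
Attach tense present -vov → edadidvov.
Attach number singular -i → edadidvovi.
Apply vowel harmony: edadidvovi → edadidvevi.
Vowel deletion: no change.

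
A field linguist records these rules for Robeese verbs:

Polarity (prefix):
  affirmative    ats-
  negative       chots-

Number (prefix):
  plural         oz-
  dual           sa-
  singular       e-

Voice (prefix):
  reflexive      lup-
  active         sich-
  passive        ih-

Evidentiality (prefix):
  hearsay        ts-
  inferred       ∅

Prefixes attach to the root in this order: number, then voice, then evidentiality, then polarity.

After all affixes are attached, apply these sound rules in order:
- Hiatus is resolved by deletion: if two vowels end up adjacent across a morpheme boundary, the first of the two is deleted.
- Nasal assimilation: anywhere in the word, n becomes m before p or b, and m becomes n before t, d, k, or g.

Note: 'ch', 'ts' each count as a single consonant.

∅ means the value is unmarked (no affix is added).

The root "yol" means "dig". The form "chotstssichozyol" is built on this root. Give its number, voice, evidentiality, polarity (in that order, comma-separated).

plural, active, hearsay, negative

Segment: chots-ts-sich-oz-yol.
number: oz- → plural.
voice: sich- → active.
evidentiality: ts- → hearsay.
polarity: chots- → negative.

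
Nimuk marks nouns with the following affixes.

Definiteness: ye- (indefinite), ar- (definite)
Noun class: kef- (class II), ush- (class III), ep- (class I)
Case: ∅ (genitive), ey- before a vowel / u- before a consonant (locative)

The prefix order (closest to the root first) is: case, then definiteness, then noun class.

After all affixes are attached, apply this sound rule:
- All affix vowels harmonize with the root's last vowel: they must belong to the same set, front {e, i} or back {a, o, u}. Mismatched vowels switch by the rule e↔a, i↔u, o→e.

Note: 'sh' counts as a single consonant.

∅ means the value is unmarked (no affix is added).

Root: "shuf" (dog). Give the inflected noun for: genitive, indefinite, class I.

apyashuf

case = genitive: zero marking, form stays shuf.
Attach definiteness indefinite ye- → yeshuf.
Attach noun class class I ep- → epyeshuf.
Apply vowel harmony: epyeshuf → apyashuf.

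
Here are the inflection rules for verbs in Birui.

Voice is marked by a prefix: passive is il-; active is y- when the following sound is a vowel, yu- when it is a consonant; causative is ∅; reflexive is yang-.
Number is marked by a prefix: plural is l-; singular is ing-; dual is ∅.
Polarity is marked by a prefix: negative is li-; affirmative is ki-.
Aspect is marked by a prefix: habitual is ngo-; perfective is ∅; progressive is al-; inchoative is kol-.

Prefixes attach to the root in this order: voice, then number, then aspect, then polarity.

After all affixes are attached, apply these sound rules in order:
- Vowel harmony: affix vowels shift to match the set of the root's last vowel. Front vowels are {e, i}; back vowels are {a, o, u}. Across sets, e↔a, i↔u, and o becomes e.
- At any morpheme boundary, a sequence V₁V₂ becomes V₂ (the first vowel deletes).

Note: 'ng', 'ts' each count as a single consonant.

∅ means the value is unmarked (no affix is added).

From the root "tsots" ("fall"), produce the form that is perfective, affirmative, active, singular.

Attach voice active yu- (before consonant 'ts') → yutsots.
Attach number singular ing- → ingyutsots.
aspect = perfective: zero marking, form stays ingyutsots.
Attach polarity affirmative ki- → kiingyutsots.
Apply vowel harmony: kiingyutsots → kuungyutsots.
Apply vowel deletion: kuungyutsots → kungyutsots.

kungyutsots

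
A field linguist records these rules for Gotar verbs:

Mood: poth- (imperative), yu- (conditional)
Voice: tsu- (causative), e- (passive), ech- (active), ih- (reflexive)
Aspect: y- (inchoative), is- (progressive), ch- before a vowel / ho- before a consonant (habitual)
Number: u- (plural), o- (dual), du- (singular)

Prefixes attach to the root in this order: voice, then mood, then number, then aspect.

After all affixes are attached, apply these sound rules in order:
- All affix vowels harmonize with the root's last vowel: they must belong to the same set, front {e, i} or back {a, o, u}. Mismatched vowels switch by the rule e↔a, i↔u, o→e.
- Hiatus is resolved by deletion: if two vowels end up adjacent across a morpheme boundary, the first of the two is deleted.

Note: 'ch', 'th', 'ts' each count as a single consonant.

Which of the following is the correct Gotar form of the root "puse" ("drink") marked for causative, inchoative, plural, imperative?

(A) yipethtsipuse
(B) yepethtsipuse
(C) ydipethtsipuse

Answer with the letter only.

Attach voice causative tsu- → tsupuse.
Attach mood imperative poth- → pothtsupuse.
Attach number plural u- → upothtsupuse.
Attach aspect inchoative y- → yupothtsupuse.
Apply vowel harmony: yupothtsupuse → yipethtsipuse.
Vowel deletion: no change.
So the correct form is yipethtsipuse, option (A).
(C) ydipethtsipuse is wrong: it uses singular instead of plural for number.
(B) yepethtsipuse is wrong: it uses dual instead of plural for number.

A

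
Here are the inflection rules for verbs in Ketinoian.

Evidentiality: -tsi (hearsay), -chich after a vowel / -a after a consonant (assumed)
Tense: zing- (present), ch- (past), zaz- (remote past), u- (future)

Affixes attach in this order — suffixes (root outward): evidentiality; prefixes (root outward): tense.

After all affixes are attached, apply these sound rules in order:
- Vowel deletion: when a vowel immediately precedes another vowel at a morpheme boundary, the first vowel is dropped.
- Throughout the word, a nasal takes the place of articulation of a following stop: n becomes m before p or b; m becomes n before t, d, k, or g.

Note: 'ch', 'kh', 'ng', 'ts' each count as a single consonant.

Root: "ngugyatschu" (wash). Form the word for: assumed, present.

Attach evidentiality assumed -chich (after vowel 'u') → ngugyatschuchich.
Attach tense present zing- → zingngugyatschuchich.
Vowel deletion: no change.
Nasal assimilation: no change.

zingngugyatschuchich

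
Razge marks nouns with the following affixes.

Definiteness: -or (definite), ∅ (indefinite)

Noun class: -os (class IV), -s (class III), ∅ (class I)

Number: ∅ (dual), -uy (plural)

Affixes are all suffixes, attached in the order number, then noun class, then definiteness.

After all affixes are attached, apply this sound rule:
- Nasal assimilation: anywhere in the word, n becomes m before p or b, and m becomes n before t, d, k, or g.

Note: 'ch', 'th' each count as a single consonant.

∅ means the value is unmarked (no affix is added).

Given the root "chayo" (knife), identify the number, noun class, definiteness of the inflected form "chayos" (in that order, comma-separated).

dual, class III, indefinite

Segment: chayo-s.
number: ∅ → dual.
noun class: -s → class III.
definiteness: ∅ → indefinite.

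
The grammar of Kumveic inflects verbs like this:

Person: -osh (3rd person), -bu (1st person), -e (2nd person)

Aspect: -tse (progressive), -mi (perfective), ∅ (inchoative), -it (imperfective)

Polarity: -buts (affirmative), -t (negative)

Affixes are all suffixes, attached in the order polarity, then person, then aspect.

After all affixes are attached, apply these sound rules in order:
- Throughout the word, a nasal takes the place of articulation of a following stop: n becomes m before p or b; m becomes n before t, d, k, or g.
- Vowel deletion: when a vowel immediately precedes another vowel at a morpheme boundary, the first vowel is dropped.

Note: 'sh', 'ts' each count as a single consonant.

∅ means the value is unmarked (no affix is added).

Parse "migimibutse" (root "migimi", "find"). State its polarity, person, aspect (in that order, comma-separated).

Segment: migimi-buts-e.
polarity: -buts → affirmative.
person: -e → 2nd person.
aspect: ∅ → inchoative.

affirmative, 2nd person, inchoative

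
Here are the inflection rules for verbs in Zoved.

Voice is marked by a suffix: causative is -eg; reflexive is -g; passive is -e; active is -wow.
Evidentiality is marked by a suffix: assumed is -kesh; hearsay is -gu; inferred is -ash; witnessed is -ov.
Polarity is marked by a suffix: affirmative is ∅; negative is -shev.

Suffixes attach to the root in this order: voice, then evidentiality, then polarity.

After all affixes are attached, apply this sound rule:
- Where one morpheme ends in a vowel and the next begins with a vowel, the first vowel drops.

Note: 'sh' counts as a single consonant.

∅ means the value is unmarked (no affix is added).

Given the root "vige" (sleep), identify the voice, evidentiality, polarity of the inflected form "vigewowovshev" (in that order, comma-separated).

Segment: vige-wow-ov-shev.
voice: -wow → active.
evidentiality: -ov → witnessed.
polarity: -shev → negative.

active, witnessed, negative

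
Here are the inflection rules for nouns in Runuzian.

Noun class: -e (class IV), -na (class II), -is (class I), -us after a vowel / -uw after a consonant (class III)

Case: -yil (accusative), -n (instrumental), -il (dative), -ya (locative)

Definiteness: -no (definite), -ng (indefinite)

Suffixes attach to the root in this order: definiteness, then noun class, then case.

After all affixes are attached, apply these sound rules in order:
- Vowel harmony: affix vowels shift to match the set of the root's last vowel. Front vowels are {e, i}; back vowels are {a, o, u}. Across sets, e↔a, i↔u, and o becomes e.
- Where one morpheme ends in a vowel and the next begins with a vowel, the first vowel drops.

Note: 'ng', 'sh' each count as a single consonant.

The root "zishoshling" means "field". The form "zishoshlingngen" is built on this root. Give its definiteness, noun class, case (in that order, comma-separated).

indefinite, class IV, instrumental

Segment: zishoshling-ng-e-n.
definiteness: -ng → indefinite.
noun class: -e → class IV.
case: -n → instrumental.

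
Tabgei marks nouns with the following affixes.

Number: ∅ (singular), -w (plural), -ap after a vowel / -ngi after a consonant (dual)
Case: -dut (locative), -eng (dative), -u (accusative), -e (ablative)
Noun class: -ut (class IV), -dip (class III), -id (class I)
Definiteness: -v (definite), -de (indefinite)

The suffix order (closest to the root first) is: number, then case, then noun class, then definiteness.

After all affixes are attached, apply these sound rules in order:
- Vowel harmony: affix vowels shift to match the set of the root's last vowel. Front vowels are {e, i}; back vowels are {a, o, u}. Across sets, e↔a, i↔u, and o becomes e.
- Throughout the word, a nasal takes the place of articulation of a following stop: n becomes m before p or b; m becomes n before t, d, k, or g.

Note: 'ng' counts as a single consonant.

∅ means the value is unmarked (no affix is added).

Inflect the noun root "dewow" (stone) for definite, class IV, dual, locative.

Attach number dual -ngi (after consonant 'w') → dewowngi.
Attach case locative -dut → dewowngidut.
Attach noun class class IV -ut → dewowngidutut.
Attach definiteness definite -v → dewowngidututv.
Apply vowel harmony: dewowngidututv → dewowngudututv.
Nasal assimilation: no change.

dewowngudututv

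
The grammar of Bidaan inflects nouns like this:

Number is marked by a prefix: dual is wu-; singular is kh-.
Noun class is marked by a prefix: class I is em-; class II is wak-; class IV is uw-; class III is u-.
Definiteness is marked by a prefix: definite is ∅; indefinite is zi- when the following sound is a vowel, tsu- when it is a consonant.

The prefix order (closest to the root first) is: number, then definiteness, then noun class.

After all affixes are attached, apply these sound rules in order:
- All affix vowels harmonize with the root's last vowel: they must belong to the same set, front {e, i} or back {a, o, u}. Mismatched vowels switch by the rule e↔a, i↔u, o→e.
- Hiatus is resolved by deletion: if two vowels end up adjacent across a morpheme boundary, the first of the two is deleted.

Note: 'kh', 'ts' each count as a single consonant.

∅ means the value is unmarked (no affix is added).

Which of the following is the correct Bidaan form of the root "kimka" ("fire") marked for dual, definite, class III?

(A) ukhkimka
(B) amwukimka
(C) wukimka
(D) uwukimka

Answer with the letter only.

D

Attach number dual wu- → wukimka.
definiteness = definite: zero marking, form stays wukimka.
Attach noun class class III u- → uwukimka.
Vowel harmony: no change.
Vowel deletion: no change.
So the correct form is uwukimka, option (D).
(C) wukimka is wrong: it has the affixes in the wrong order.
(B) amwukimka is wrong: it uses class I instead of class III for noun class.
(A) ukhkimka is wrong: it uses singular instead of dual for number.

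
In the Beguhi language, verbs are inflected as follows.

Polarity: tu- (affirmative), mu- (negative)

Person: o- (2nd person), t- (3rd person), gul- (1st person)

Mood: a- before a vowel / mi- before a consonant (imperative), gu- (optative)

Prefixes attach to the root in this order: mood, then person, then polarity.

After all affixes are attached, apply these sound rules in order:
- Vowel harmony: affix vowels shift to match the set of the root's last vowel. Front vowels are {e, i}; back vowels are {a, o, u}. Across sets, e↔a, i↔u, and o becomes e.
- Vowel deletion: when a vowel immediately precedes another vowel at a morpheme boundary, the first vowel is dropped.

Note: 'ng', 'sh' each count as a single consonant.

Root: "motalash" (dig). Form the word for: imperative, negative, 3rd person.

mutmumotalash

Attach mood imperative mi- (before consonant 'm') → mimotalash.
Attach person 3rd person t- → tmimotalash.
Attach polarity negative mu- → mutmimotalash.
Apply vowel harmony: mutmimotalash → mutmumotalash.
Vowel deletion: no change.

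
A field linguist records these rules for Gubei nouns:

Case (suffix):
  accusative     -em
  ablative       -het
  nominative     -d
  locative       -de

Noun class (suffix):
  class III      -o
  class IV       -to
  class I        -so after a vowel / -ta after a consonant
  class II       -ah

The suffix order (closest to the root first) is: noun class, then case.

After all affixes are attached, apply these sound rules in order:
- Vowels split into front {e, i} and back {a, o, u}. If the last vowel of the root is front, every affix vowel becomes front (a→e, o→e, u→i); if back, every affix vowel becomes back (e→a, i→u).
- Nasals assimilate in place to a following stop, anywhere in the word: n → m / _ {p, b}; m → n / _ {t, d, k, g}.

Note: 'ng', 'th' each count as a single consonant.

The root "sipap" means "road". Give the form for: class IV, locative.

sipaptoda

Attach noun class class IV -to → sipapto.
Attach case locative -de → sipaptode.
Apply vowel harmony: sipaptode → sipaptoda.
Nasal assimilation: no change.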